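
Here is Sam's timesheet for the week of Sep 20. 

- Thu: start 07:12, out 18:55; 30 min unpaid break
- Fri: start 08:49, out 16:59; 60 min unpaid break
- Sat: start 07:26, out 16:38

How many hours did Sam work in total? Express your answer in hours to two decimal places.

27.58 hours

Thu: 07:12–18:55 = 11 h 43 min; less 30 min break → 11 h 13 min
Fri: 08:49–16:59 = 8 h 10 min; less 60 min break → 7 h 10 min
Sat: 07:26–16:38 = 9 h 12 min
Total: 11 h 13 min + 7 h 10 min + 9 h 12 min = 27 h 35 min.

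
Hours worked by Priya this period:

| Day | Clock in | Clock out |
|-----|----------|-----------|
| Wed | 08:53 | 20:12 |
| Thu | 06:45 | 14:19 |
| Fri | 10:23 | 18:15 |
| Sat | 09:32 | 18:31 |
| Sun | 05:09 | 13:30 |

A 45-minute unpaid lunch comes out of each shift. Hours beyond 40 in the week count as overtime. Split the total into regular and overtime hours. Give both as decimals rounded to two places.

Regular 40.00 hours, overtime 0.33 hours

Wed: 08:53–20:12 = 11 h 19 min; less 45 min break → 10 h 34 min
Thu: 06:45–14:19 = 7 h 34 min; less 45 min break → 6 h 49 min
Fri: 10:23–18:15 = 7 h 52 min; less 45 min break → 7 h 7 min
Sat: 09:32–18:31 = 8 h 59 min; less 45 min break → 8 h 14 min
Sun: 05:09–13:30 = 8 h 21 min; less 45 min break → 7 h 36 min
Total worked: 40 h 20 min = 40.33 h.
Threshold 40 h → overtime 0 h 20 min, regular 40 h 0 min.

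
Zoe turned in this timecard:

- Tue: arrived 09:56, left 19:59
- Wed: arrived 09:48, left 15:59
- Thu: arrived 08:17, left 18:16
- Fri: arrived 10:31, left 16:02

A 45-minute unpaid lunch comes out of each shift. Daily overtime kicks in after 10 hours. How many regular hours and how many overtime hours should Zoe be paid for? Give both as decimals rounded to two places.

Tue: 09:56–19:59 = 10 h 3 min; less 45 min break → 9 h 18 min
Wed: 09:48–15:59 = 6 h 11 min; less 45 min break → 5 h 26 min
Thu: 08:17–18:16 = 9 h 59 min; less 45 min break → 9 h 14 min
Fri: 10:31–16:02 = 5 h 31 min; less 45 min break → 4 h 46 min
Tue reg 9 h 18 min / OT 0 h 0 min; Wed reg 5 h 26 min / OT 0 h 0 min; Thu reg 9 h 14 min / OT 0 h 0 min; Fri reg 4 h 46 min / OT 0 h 0 min.
Totals: regular 28 h 44 min, overtime 0 h 0 min.

Regular 28.73 hours, overtime 0.00 hours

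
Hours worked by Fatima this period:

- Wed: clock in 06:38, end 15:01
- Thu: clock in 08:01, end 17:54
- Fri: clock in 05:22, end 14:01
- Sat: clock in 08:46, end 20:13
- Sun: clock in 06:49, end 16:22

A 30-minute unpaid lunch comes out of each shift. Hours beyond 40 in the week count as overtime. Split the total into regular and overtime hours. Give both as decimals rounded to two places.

Wed: 06:38–15:01 = 8 h 23 min; less 30 min break → 7 h 53 min
Thu: 08:01–17:54 = 9 h 53 min; less 30 min break → 9 h 23 min
Fri: 05:22–14:01 = 8 h 39 min; less 30 min break → 8 h 9 min
Sat: 08:46–20:13 = 11 h 27 min; less 30 min break → 10 h 57 min
Sun: 06:49–16:22 = 9 h 33 min; less 30 min break → 9 h 3 min
Total worked: 45 h 25 min = 45.42 h.
Threshold 40 h → overtime 5 h 25 min, regular 40 h 0 min.

Regular 40.00 hours, overtime 5.42 hours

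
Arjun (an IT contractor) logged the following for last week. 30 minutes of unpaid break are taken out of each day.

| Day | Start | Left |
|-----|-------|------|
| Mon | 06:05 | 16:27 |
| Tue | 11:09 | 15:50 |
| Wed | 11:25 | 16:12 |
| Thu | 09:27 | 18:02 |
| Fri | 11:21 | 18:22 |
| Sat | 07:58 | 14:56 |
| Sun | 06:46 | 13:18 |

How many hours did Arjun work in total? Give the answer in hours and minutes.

Mon: 06:05–16:27 = 10 h 22 min; less 30 min break → 9 h 52 min
Tue: 11:09–15:50 = 4 h 41 min; less 30 min break → 4 h 11 min
Wed: 11:25–16:12 = 4 h 47 min; less 30 min break → 4 h 17 min
Thu: 09:27–18:02 = 8 h 35 min; less 30 min break → 8 h 5 min
Fri: 11:21–18:22 = 7 h 1 min; less 30 min break → 6 h 31 min
Sat: 07:58–14:56 = 6 h 58 min; less 30 min break → 6 h 28 min
Sun: 06:46–13:18 = 6 h 32 min; less 30 min break → 6 h 2 min
Total: 9 h 52 min + 4 h 11 min + 4 h 17 min + 8 h 5 min + 6 h 31 min + 6 h 28 min + 6 h 2 min = 45 h 26 min.

45 h 26 min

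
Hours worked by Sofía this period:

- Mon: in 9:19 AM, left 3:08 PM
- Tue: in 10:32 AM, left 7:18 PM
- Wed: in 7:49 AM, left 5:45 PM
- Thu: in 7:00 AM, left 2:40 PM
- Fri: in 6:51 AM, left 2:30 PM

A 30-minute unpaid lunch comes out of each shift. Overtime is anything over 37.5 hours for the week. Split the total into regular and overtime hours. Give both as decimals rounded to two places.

Mon: 9:19 AM–3:08 PM = 5 h 49 min; less 30 min break → 5 h 19 min
Tue: 10:32 AM–7:18 PM = 8 h 46 min; less 30 min break → 8 h 16 min
Wed: 7:49 AM–5:45 PM = 9 h 56 min; less 30 min break → 9 h 26 min
Thu: 7:00 AM–2:40 PM = 7 h 40 min; less 30 min break → 7 h 10 min
Fri: 6:51 AM–2:30 PM = 7 h 39 min; less 30 min break → 7 h 9 min
Total worked: 37 h 20 min = 37.33 h.
Threshold 37.5 h → overtime 0 h 0 min, regular 37 h 20 min.

Regular 37.33 hours, overtime 0.00 hours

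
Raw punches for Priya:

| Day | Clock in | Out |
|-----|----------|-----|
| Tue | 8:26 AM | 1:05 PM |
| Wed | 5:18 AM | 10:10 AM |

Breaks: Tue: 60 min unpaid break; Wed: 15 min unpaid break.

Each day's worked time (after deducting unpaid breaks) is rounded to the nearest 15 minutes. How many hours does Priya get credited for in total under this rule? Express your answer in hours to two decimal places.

8.25 hours

Tue: 8:26 AM–1:05 PM = 4 h 39 min − 60 min = 3 h 39 min → rounds to 3 h 45 min
Wed: 5:18 AM–10:10 AM = 4 h 52 min − 15 min = 4 h 37 min → rounds to 4 h 30 min
Total credited: 8 h 15 min.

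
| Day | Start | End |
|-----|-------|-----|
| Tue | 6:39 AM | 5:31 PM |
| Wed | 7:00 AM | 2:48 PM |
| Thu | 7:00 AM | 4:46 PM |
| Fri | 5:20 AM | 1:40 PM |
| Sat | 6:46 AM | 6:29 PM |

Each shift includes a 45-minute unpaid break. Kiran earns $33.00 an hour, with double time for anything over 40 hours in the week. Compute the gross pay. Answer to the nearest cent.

$1632.40

Tue: 6:39 AM–5:31 PM = 10 h 52 min; less 45 min break → 10 h 7 min
Wed: 7:00 AM–2:48 PM = 7 h 48 min; less 45 min break → 7 h 3 min
Thu: 7:00 AM–4:46 PM = 9 h 46 min; less 45 min break → 9 h 1 min
Fri: 5:20 AM–1:40 PM = 8 h 20 min; less 45 min break → 7 h 35 min
Sat: 6:46 AM–6:29 PM = 11 h 43 min; less 45 min break → 10 h 58 min
Total worked: 44 h 44 min = 2684 min.
Regular 40 h 0 min = 2400 min at $33.00/h; overtime 4 h 44 min = 284 min at $66.00/h.
Pay = (2400 × $33.00 + 284 × $66.00) ÷ 60 = $1632.40.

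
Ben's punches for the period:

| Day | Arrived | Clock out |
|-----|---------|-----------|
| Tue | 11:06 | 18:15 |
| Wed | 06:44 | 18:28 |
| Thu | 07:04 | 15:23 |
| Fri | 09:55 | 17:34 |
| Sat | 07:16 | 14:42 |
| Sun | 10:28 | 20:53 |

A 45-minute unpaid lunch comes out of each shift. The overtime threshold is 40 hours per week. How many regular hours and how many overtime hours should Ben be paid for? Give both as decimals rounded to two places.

Tue: 11:06–18:15 = 7 h 9 min; less 45 min break → 6 h 24 min
Wed: 06:44–18:28 = 11 h 44 min; less 45 min break → 10 h 59 min
Thu: 07:04–15:23 = 8 h 19 min; less 45 min break → 7 h 34 min
Fri: 09:55–17:34 = 7 h 39 min; less 45 min break → 6 h 54 min
Sat: 07:16–14:42 = 7 h 26 min; less 45 min break → 6 h 41 min
Sun: 10:28–20:53 = 10 h 25 min; less 45 min break → 9 h 40 min
Total worked: 48 h 12 min = 48.20 h.
Threshold 40 h → overtime 8 h 12 min, regular 40 h 0 min.

Regular 40.00 hours, overtime 8.20 hours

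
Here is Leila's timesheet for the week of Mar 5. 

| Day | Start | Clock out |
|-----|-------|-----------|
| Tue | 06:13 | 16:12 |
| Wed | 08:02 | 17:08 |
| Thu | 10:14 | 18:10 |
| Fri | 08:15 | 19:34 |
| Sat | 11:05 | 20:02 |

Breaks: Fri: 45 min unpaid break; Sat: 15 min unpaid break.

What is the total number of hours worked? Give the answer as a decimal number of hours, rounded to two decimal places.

Tue: 06:13–16:12 = 9 h 59 min
Wed: 08:02–17:08 = 9 h 6 min
Thu: 10:14–18:10 = 7 h 56 min
Fri: 08:15–19:34 = 11 h 19 min; less 45 min break → 10 h 34 min
Sat: 11:05–20:02 = 8 h 57 min; less 15 min break → 8 h 42 min
Total: 9 h 59 min + 9 h 6 min + 7 h 56 min + 10 h 34 min + 8 h 42 min = 46 h 17 min.

46.28 hours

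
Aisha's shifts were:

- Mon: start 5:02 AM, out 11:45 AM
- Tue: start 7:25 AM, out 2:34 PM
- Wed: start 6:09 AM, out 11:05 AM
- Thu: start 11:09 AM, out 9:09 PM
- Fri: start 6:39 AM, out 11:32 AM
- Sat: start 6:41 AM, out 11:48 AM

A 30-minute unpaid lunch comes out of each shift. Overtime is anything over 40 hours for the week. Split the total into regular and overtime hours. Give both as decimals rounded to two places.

Regular 35.80 hours, overtime 0.00 hours

Mon: 5:02 AM–11:45 AM = 6 h 43 min; less 30 min break → 6 h 13 min
Tue: 7:25 AM–2:34 PM = 7 h 9 min; less 30 min break → 6 h 39 min
Wed: 6:09 AM–11:05 AM = 4 h 56 min; less 30 min break → 4 h 26 min
Thu: 11:09 AM–9:09 PM = 10 h 0 min; less 30 min break → 9 h 30 min
Fri: 6:39 AM–11:32 AM = 4 h 53 min; less 30 min break → 4 h 23 min
Sat: 6:41 AM–11:48 AM = 5 h 7 min; less 30 min break → 4 h 37 min
Total worked: 35 h 48 min = 35.80 h.
Threshold 40 h → overtime 0 h 0 min, regular 35 h 48 min.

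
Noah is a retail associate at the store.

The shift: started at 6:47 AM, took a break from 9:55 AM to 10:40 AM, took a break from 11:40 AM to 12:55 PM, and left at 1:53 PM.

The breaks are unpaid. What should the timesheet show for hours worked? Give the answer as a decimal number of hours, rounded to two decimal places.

The shift: 6:47 AM–1:53 PM = 7 h 6 min; less 120 min break → 5 h 6 min

5.10 hours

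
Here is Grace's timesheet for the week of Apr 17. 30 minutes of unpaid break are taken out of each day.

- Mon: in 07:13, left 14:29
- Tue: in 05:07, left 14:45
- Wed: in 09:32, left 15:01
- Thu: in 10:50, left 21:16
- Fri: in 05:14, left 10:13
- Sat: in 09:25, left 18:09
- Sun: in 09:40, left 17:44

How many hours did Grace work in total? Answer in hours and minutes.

51 h 6 min

Mon: 07:13–14:29 = 7 h 16 min; less 30 min break → 6 h 46 min
Tue: 05:07–14:45 = 9 h 38 min; less 30 min break → 9 h 8 min
Wed: 09:32–15:01 = 5 h 29 min; less 30 min break → 4 h 59 min
Thu: 10:50–21:16 = 10 h 26 min; less 30 min break → 9 h 56 min
Fri: 05:14–10:13 = 4 h 59 min; less 30 min break → 4 h 29 min
Sat: 09:25–18:09 = 8 h 44 min; less 30 min break → 8 h 14 min
Sun: 09:40–17:44 = 8 h 4 min; less 30 min break → 7 h 34 min
Total: 6 h 46 min + 9 h 8 min + 4 h 59 min + 9 h 56 min + 4 h 29 min + 8 h 14 min + 7 h 34 min = 51 h 6 min.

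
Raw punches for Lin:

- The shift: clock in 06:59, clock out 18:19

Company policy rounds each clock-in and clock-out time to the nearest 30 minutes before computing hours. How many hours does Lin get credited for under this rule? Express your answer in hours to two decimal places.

11.50 hours

The shift: in 06:59→07:00, out 18:19→18:30; 11 h 30 min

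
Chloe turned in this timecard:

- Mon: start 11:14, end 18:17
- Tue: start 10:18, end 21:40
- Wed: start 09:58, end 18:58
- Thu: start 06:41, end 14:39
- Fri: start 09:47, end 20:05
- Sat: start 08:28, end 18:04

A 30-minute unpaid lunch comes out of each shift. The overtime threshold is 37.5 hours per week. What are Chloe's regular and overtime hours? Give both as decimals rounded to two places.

Regular 37.50 hours, overtime 14.78 hours

Mon: 11:14–18:17 = 7 h 3 min; less 30 min break → 6 h 33 min
Tue: 10:18–21:40 = 11 h 22 min; less 30 min break → 10 h 52 min
Wed: 09:58–18:58 = 9 h 0 min; less 30 min break → 8 h 30 min
Thu: 06:41–14:39 = 7 h 58 min; less 30 min break → 7 h 28 min
Fri: 09:47–20:05 = 10 h 18 min; less 30 min break → 9 h 48 min
Sat: 08:28–18:04 = 9 h 36 min; less 30 min break → 9 h 6 min
Total worked: 52 h 17 min = 52.28 h.
Threshold 37.5 h → overtime 14 h 47 min, regular 37 h 30 min.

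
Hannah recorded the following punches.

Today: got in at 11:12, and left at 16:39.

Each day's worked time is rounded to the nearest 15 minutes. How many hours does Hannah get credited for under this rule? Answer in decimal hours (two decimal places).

5.50 hours

Today: 11:12–16:39 = 5 h 27 min → rounds to 5 h 30 min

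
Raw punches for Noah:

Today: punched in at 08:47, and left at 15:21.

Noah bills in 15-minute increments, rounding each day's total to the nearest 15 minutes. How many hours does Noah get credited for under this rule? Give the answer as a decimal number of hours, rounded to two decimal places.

Today: 08:47–15:21 = 6 h 34 min → rounds to 6 h 30 min

6.50 hours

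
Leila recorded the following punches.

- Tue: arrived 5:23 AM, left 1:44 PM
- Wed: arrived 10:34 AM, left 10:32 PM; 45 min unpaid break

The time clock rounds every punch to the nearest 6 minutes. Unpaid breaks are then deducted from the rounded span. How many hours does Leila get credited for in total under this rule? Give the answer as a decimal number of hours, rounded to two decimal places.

19.45 hours

Tue: in 5:23 AM→5:24 AM, out 1:44 PM→1:42 PM; 8 h 18 min
Wed: in 10:34 AM→10:36 AM, out 10:32 PM→10:30 PM; 11 h 54 min − 45 min = 11 h 9 min
Total credited: 19 h 27 min.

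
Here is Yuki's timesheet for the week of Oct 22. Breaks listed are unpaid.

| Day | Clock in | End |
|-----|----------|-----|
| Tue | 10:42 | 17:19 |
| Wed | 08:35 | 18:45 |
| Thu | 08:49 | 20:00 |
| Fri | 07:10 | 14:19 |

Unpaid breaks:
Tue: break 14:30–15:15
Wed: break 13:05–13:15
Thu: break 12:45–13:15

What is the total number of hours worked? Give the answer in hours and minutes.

Tue: 10:42–17:19 = 6 h 37 min; less 45 min break → 5 h 52 min
Wed: 08:35–18:45 = 10 h 10 min; less 10 min break → 10 h 0 min
Thu: 08:49–20:00 = 11 h 11 min; less 30 min break → 10 h 41 min
Fri: 07:10–14:19 = 7 h 9 min
Total: 5 h 52 min + 10 h 0 min + 10 h 41 min + 7 h 9 min = 33 h 42 min.

33 h 42 min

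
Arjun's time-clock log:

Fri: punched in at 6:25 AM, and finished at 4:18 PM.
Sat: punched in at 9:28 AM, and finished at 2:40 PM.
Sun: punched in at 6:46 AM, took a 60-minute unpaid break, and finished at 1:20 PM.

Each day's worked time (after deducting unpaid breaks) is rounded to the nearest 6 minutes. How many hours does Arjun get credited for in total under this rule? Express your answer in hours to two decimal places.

Fri: 6:25 AM–4:18 PM = 9 h 53 min → rounds to 9 h 54 min
Sat: 9:28 AM–2:40 PM = 5 h 12 min → rounds to 5 h 12 min
Sun: 6:46 AM–1:20 PM = 6 h 34 min − 60 min = 5 h 34 min → rounds to 5 h 36 min
Total credited: 20 h 42 min.

20.70 hours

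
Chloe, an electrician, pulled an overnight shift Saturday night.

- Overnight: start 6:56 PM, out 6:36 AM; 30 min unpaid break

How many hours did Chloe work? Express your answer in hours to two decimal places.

11.17 hours

Overnight: 6:56 PM → midnight = 5 h 4 min; midnight → 6:36 AM = 6 h 36 min; span 11 h 40 min; less 30 min break → 11 h 10 min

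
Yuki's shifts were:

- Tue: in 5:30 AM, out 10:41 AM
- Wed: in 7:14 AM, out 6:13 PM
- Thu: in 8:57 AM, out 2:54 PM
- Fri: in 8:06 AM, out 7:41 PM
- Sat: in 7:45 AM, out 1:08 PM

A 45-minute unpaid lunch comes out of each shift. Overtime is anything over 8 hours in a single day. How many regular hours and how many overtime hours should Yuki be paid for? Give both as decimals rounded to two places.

Tue: 5:30 AM–10:41 AM = 5 h 11 min; less 45 min break → 4 h 26 min
Wed: 7:14 AM–6:13 PM = 10 h 59 min; less 45 min break → 10 h 14 min
Thu: 8:57 AM–2:54 PM = 5 h 57 min; less 45 min break → 5 h 12 min
Fri: 8:06 AM–7:41 PM = 11 h 35 min; less 45 min break → 10 h 50 min
Sat: 7:45 AM–1:08 PM = 5 h 23 min; less 45 min break → 4 h 38 min
Tue reg 4 h 26 min / OT 0 h 0 min; Wed reg 8 h 0 min / OT 2 h 14 min; Thu reg 5 h 12 min / OT 0 h 0 min; Fri reg 8 h 0 min / OT 2 h 50 min; Sat reg 4 h 38 min / OT 0 h 0 min.
Totals: regular 30 h 16 min, overtime 5 h 4 min.

Regular 30.27 hours, overtime 5.07 hours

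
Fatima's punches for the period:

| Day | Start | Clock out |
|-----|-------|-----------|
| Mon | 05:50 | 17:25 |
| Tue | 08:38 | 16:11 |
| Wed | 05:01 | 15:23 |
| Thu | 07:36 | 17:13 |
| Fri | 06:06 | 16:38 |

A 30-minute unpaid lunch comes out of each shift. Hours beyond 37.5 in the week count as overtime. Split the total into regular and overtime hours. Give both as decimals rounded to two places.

Mon: 05:50–17:25 = 11 h 35 min; less 30 min break → 11 h 5 min
Tue: 08:38–16:11 = 7 h 33 min; less 30 min break → 7 h 3 min
Wed: 05:01–15:23 = 10 h 22 min; less 30 min break → 9 h 52 min
Thu: 07:36–17:13 = 9 h 37 min; less 30 min break → 9 h 7 min
Fri: 06:06–16:38 = 10 h 32 min; less 30 min break → 10 h 2 min
Total worked: 47 h 9 min = 47.15 h.
Threshold 37.5 h → overtime 9 h 39 min, regular 37 h 30 min.

Regular 37.50 hours, overtime 9.65 hours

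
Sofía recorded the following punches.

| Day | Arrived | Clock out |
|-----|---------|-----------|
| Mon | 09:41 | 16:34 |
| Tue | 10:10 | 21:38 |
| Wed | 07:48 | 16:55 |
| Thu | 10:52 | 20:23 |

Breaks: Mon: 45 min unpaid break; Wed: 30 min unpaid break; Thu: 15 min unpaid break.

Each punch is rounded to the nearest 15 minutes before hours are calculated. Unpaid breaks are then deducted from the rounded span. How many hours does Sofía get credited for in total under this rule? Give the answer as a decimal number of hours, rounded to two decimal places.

35.75 hours

Mon: in 09:41→09:45, out 16:34→16:30; 6 h 45 min − 45 min = 6 h 0 min
Tue: in 10:10→10:15, out 21:38→21:45; 11 h 30 min
Wed: in 07:48→07:45, out 16:55→17:00; 9 h 15 min − 30 min = 8 h 45 min
Thu: in 10:52→10:45, out 20:23→20:30; 9 h 45 min − 15 min = 9 h 30 min
Total credited: 35 h 45 min.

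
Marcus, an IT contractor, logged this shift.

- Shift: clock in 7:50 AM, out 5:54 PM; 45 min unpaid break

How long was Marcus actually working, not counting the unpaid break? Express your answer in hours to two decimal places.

Shift: 7:50 AM–5:54 PM = 10 h 4 min; less 45 min break → 9 h 19 min

9.32 hours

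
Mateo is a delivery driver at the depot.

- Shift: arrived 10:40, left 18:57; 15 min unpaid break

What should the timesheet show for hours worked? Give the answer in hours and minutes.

Shift: 10:40–18:57 = 8 h 17 min; less 15 min break → 8 h 2 min

8 h 2 min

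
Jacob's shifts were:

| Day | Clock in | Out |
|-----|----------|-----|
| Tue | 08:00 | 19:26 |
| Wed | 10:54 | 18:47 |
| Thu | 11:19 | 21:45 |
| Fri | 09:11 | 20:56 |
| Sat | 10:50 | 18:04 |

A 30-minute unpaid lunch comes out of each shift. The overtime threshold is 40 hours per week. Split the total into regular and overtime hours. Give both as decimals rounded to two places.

Regular 40.00 hours, overtime 6.23 hours

Tue: 08:00–19:26 = 11 h 26 min; less 30 min break → 10 h 56 min
Wed: 10:54–18:47 = 7 h 53 min; less 30 min break → 7 h 23 min
Thu: 11:19–21:45 = 10 h 26 min; less 30 min break → 9 h 56 min
Fri: 09:11–20:56 = 11 h 45 min; less 30 min break → 11 h 15 min
Sat: 10:50–18:04 = 7 h 14 min; less 30 min break → 6 h 44 min
Total worked: 46 h 14 min = 46.23 h.
Threshold 40 h → overtime 6 h 14 min, regular 40 h 0 min.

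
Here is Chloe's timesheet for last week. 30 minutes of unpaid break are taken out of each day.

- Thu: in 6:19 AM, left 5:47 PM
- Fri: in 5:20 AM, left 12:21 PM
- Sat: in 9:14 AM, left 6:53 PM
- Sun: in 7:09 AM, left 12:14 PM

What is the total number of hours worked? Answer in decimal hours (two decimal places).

Thu: 6:19 AM–5:47 PM = 11 h 28 min; less 30 min break → 10 h 58 min
Fri: 5:20 AM–12:21 PM = 7 h 1 min; less 30 min break → 6 h 31 min
Sat: 9:14 AM–6:53 PM = 9 h 39 min; less 30 min break → 9 h 9 min
Sun: 7:09 AM–12:14 PM = 5 h 5 min; less 30 min break → 4 h 35 min
Total: 10 h 58 min + 6 h 31 min + 9 h 9 min + 4 h 35 min = 31 h 13 min.

31.22 hours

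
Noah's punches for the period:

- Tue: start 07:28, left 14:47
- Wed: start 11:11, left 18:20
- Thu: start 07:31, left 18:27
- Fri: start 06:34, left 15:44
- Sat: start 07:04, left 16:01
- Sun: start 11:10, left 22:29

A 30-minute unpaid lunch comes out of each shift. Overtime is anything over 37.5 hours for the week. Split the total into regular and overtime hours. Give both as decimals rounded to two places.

Regular 37.50 hours, overtime 14.33 hours

Tue: 07:28–14:47 = 7 h 19 min; less 30 min break → 6 h 49 min
Wed: 11:11–18:20 = 7 h 9 min; less 30 min break → 6 h 39 min
Thu: 07:31–18:27 = 10 h 56 min; less 30 min break → 10 h 26 min
Fri: 06:34–15:44 = 9 h 10 min; less 30 min break → 8 h 40 min
Sat: 07:04–16:01 = 8 h 57 min; less 30 min break → 8 h 27 min
Sun: 11:10–22:29 = 11 h 19 min; less 30 min break → 10 h 49 min
Total worked: 51 h 50 min = 51.83 h.
Threshold 37.5 h → overtime 14 h 20 min, regular 37 h 30 min.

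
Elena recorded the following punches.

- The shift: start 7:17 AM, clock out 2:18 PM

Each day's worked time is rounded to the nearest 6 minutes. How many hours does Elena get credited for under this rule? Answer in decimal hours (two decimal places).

The shift: 7:17 AM–2:18 PM = 7 h 1 min → rounds to 7 h 0 min

7.00 hours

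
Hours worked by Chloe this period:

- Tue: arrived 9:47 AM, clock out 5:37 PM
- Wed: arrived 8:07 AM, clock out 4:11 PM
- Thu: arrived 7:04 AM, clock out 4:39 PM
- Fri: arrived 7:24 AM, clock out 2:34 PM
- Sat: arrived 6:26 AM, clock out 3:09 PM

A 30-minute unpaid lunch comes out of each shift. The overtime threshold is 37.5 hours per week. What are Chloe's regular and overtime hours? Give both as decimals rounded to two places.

Tue: 9:47 AM–5:37 PM = 7 h 50 min; less 30 min break → 7 h 20 min
Wed: 8:07 AM–4:11 PM = 8 h 4 min; less 30 min break → 7 h 34 min
Thu: 7:04 AM–4:39 PM = 9 h 35 min; less 30 min break → 9 h 5 min
Fri: 7:24 AM–2:34 PM = 7 h 10 min; less 30 min break → 6 h 40 min
Sat: 6:26 AM–3:09 PM = 8 h 43 min; less 30 min break → 8 h 13 min
Total worked: 38 h 52 min = 38.87 h.
Threshold 37.5 h → overtime 1 h 22 min, regular 37 h 30 min.

Regular 37.50 hours, overtime 1.37 hours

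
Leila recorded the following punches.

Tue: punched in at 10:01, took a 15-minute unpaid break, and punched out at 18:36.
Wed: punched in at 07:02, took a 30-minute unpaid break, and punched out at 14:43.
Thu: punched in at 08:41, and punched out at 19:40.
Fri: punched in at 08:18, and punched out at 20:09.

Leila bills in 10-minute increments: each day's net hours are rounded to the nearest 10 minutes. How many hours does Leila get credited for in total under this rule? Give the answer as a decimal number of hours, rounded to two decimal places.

38.33 hours

Tue: 10:01–18:36 = 8 h 35 min − 15 min = 8 h 20 min → rounds to 8 h 20 min
Wed: 07:02–14:43 = 7 h 41 min − 30 min = 7 h 11 min → rounds to 7 h 10 min
Thu: 08:41–19:40 = 10 h 59 min → rounds to 11 h 0 min
Fri: 08:18–20:09 = 11 h 51 min → rounds to 11 h 50 min
Total credited: 38 h 20 min.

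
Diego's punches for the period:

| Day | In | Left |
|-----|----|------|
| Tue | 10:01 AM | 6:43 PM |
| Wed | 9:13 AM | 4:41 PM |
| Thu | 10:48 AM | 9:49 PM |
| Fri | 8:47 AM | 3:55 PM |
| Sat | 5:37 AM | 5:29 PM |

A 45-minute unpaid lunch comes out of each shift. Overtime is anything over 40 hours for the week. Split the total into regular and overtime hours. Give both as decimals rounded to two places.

Regular 40.00 hours, overtime 2.43 hours

Tue: 10:01 AM–6:43 PM = 8 h 42 min; less 45 min break → 7 h 57 min
Wed: 9:13 AM–4:41 PM = 7 h 28 min; less 45 min break → 6 h 43 min
Thu: 10:48 AM–9:49 PM = 11 h 1 min; less 45 min break → 10 h 16 min
Fri: 8:47 AM–3:55 PM = 7 h 8 min; less 45 min break → 6 h 23 min
Sat: 5:37 AM–5:29 PM = 11 h 52 min; less 45 min break → 11 h 7 min
Total worked: 42 h 26 min = 42.43 h.
Threshold 40 h → overtime 2 h 26 min, regular 40 h 0 min.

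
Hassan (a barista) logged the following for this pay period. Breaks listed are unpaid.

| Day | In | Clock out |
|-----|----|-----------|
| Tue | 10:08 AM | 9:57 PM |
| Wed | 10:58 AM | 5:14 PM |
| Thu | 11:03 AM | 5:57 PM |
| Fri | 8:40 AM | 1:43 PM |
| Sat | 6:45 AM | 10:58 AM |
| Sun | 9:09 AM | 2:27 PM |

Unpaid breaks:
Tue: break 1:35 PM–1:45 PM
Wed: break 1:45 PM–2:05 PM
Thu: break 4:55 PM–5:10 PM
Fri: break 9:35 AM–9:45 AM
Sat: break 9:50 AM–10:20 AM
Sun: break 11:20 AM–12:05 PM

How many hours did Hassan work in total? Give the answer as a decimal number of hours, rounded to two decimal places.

37.38 hours

Tue: 10:08 AM–9:57 PM = 11 h 49 min; less 10 min break → 11 h 39 min
Wed: 10:58 AM–5:14 PM = 6 h 16 min; less 20 min break → 5 h 56 min
Thu: 11:03 AM–5:57 PM = 6 h 54 min; less 15 min break → 6 h 39 min
Fri: 8:40 AM–1:43 PM = 5 h 3 min; less 10 min break → 4 h 53 min
Sat: 6:45 AM–10:58 AM = 4 h 13 min; less 30 min break → 3 h 43 min
Sun: 9:09 AM–2:27 PM = 5 h 18 min; less 45 min break → 4 h 33 min
Total: 11 h 39 min + 5 h 56 min + 6 h 39 min + 4 h 53 min + 3 h 43 min + 4 h 33 min = 37 h 23 min.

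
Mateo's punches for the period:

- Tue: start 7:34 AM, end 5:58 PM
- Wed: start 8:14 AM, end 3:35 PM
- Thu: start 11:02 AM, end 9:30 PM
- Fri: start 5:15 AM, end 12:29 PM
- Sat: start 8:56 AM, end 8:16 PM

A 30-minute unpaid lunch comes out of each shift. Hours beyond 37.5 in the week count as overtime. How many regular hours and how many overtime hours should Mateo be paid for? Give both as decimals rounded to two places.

Regular 37.50 hours, overtime 6.78 hours

Tue: 7:34 AM–5:58 PM = 10 h 24 min; less 30 min break → 9 h 54 min
Wed: 8:14 AM–3:35 PM = 7 h 21 min; less 30 min break → 6 h 51 min
Thu: 11:02 AM–9:30 PM = 10 h 28 min; less 30 min break → 9 h 58 min
Fri: 5:15 AM–12:29 PM = 7 h 14 min; less 30 min break → 6 h 44 min
Sat: 8:56 AM–8:16 PM = 11 h 20 min; less 30 min break → 10 h 50 min
Total worked: 44 h 17 min = 44.28 h.
Threshold 37.5 h → overtime 6 h 47 min, regular 37 h 30 min.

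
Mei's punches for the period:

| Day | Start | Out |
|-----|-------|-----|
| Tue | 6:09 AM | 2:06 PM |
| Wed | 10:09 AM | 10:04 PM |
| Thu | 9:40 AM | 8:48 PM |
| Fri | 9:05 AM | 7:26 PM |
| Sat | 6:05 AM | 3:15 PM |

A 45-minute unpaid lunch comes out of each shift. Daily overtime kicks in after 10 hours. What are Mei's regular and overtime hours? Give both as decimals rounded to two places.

Tue: 6:09 AM–2:06 PM = 7 h 57 min; less 45 min break → 7 h 12 min
Wed: 10:09 AM–10:04 PM = 11 h 55 min; less 45 min break → 11 h 10 min
Thu: 9:40 AM–8:48 PM = 11 h 8 min; less 45 min break → 10 h 23 min
Fri: 9:05 AM–7:26 PM = 10 h 21 min; less 45 min break → 9 h 36 min
Sat: 6:05 AM–3:15 PM = 9 h 10 min; less 45 min break → 8 h 25 min
Tue reg 7 h 12 min / OT 0 h 0 min; Wed reg 10 h 0 min / OT 1 h 10 min; Thu reg 10 h 0 min / OT 0 h 23 min; Fri reg 9 h 36 min / OT 0 h 0 min; Sat reg 8 h 25 min / OT 0 h 0 min.
Totals: regular 45 h 13 min, overtime 1 h 33 min.

Regular 45.22 hours, overtime 1.55 hours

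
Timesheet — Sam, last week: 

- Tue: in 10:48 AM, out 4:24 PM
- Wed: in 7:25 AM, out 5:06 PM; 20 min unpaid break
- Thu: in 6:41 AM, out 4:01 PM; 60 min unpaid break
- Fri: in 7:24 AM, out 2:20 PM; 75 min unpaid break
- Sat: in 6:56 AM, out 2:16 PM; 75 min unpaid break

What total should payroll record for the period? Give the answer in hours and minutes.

Tue: 10:48 AM–4:24 PM = 5 h 36 min
Wed: 7:25 AM–5:06 PM = 9 h 41 min; less 20 min break → 9 h 21 min
Thu: 6:41 AM–4:01 PM = 9 h 20 min; less 60 min break → 8 h 20 min
Fri: 7:24 AM–2:20 PM = 6 h 56 min; less 75 min break → 5 h 41 min
Sat: 6:56 AM–2:16 PM = 7 h 20 min; less 75 min break → 6 h 5 min
Total: 5 h 36 min + 9 h 21 min + 8 h 20 min + 5 h 41 min + 6 h 5 min = 35 h 3 min.

35 h 3 min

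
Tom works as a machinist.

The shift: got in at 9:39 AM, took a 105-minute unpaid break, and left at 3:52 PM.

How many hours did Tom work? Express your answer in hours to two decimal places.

The shift: 9:39 AM–3:52 PM = 6 h 13 min; less 105 min break → 4 h 28 min

4.47 hours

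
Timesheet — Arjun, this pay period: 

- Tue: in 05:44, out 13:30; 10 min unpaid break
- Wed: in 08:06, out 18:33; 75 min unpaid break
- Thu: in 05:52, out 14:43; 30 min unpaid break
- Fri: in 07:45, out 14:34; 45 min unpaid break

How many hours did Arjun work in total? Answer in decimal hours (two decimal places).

31.22 hours

Tue: 05:44–13:30 = 7 h 46 min; less 10 min break → 7 h 36 min
Wed: 08:06–18:33 = 10 h 27 min; less 75 min break → 9 h 12 min
Thu: 05:52–14:43 = 8 h 51 min; less 30 min break → 8 h 21 min
Fri: 07:45–14:34 = 6 h 49 min; less 45 min break → 6 h 4 min
Total: 7 h 36 min + 9 h 12 min + 8 h 21 min + 6 h 4 min = 31 h 13 min.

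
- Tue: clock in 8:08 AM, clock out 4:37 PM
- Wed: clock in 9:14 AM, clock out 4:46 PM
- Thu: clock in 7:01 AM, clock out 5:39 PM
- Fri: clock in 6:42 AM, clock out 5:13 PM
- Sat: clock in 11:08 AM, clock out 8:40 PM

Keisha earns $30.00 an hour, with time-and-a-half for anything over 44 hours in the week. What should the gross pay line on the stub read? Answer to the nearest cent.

Tue: 8:08 AM–4:37 PM = 8 h 29 min
Wed: 9:14 AM–4:46 PM = 7 h 32 min
Thu: 7:01 AM–5:39 PM = 10 h 38 min
Fri: 6:42 AM–5:13 PM = 10 h 31 min
Sat: 11:08 AM–8:40 PM = 9 h 32 min
Total worked: 46 h 42 min = 2802 min.
Regular 44 h 0 min = 2640 min at $30.00/h; overtime 2 h 42 min = 162 min at $45.00/h.
Pay = (2640 × $30.00 + 162 × $45.00) ÷ 60 = $1441.50.

$1441.50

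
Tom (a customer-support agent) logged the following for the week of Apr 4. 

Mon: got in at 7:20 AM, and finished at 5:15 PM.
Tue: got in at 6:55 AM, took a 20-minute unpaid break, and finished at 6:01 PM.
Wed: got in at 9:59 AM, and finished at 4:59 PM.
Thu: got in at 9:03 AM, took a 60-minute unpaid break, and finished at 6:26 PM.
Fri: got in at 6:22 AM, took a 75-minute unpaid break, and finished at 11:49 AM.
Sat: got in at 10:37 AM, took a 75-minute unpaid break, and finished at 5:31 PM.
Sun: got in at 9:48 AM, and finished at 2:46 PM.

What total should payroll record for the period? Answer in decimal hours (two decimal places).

Mon: 7:20 AM–5:15 PM = 9 h 55 min
Tue: 6:55 AM–6:01 PM = 11 h 6 min; less 20 min break → 10 h 46 min
Wed: 9:59 AM–4:59 PM = 7 h 0 min
Thu: 9:03 AM–6:26 PM = 9 h 23 min; less 60 min break → 8 h 23 min
Fri: 6:22 AM–11:49 AM = 5 h 27 min; less 75 min break → 4 h 12 min
Sat: 10:37 AM–5:31 PM = 6 h 54 min; less 75 min break → 5 h 39 min
Sun: 9:48 AM–2:46 PM = 4 h 58 min
Total: 9 h 55 min + 10 h 46 min + 7 h 0 min + 8 h 23 min + 4 h 12 min + 5 h 39 min + 4 h 58 min = 50 h 53 min.

50.88 hours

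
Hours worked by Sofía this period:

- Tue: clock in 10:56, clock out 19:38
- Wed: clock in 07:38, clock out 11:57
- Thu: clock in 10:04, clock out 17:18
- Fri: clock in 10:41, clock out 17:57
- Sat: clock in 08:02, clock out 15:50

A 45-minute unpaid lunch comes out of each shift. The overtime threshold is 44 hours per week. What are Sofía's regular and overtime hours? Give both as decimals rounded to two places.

Tue: 10:56–19:38 = 8 h 42 min; less 45 min break → 7 h 57 min
Wed: 07:38–11:57 = 4 h 19 min; less 45 min break → 3 h 34 min
Thu: 10:04–17:18 = 7 h 14 min; less 45 min break → 6 h 29 min
Fri: 10:41–17:57 = 7 h 16 min; less 45 min break → 6 h 31 min
Sat: 08:02–15:50 = 7 h 48 min; less 45 min break → 7 h 3 min
Total worked: 31 h 34 min = 31.57 h.
Threshold 44 h → overtime 0 h 0 min, regular 31 h 34 min.

Regular 31.57 hours, overtime 0.00 hours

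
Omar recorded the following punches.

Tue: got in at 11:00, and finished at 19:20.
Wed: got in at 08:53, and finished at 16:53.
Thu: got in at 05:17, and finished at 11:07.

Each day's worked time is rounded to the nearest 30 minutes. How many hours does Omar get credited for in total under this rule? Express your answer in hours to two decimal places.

22.50 hours

Tue: 11:00–19:20 = 8 h 20 min → rounds to 8 h 30 min
Wed: 08:53–16:53 = 8 h 0 min → rounds to 8 h 0 min
Thu: 05:17–11:07 = 5 h 50 min → rounds to 6 h 0 min
Total credited: 22 h 30 min.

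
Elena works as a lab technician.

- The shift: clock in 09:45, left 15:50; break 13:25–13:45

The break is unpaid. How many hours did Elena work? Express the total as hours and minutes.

The shift: 09:45–15:50 = 6 h 5 min; less 20 min break → 5 h 45 min

5 h 45 min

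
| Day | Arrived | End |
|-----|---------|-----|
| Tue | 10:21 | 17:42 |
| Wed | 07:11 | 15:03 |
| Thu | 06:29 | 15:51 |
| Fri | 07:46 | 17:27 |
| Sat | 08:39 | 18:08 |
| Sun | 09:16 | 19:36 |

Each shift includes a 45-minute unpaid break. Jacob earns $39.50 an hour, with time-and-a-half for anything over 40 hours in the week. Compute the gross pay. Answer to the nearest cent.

$2147.81

Tue: 10:21–17:42 = 7 h 21 min; less 45 min break → 6 h 36 min
Wed: 07:11–15:03 = 7 h 52 min; less 45 min break → 7 h 7 min
Thu: 06:29–15:51 = 9 h 22 min; less 45 min break → 8 h 37 min
Fri: 07:46–17:27 = 9 h 41 min; less 45 min break → 8 h 56 min
Sat: 08:39–18:08 = 9 h 29 min; less 45 min break → 8 h 44 min
Sun: 09:16–19:36 = 10 h 20 min; less 45 min break → 9 h 35 min
Total worked: 49 h 35 min = 2975 min.
Regular 40 h 0 min = 2400 min at $39.50/h; overtime 9 h 35 min = 575 min at $59.25/h.
Pay = (2400 × $39.50 + 575 × $59.25) ÷ 60 = $2147.81.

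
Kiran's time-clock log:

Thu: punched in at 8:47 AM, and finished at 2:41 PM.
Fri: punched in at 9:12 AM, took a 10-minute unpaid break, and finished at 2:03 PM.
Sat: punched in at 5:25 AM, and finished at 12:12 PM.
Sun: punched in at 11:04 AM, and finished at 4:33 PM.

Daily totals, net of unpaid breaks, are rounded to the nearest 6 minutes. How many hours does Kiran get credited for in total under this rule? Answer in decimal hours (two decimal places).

22.90 hours

Thu: 8:47 AM–2:41 PM = 5 h 54 min → rounds to 5 h 54 min
Fri: 9:12 AM–2:03 PM = 4 h 51 min − 10 min = 4 h 41 min → rounds to 4 h 42 min
Sat: 5:25 AM–12:12 PM = 6 h 47 min → rounds to 6 h 48 min
Sun: 11:04 AM–4:33 PM = 5 h 29 min → rounds to 5 h 30 min
Total credited: 22 h 54 min.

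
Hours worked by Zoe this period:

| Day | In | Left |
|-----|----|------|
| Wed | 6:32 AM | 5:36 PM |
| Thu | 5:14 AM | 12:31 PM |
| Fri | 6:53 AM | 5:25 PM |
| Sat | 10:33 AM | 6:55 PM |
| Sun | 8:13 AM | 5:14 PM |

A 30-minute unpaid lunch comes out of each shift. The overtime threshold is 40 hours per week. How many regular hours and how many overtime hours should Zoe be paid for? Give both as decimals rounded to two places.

Wed: 6:32 AM–5:36 PM = 11 h 4 min; less 30 min break → 10 h 34 min
Thu: 5:14 AM–12:31 PM = 7 h 17 min; less 30 min break → 6 h 47 min
Fri: 6:53 AM–5:25 PM = 10 h 32 min; less 30 min break → 10 h 2 min
Sat: 10:33 AM–6:55 PM = 8 h 22 min; less 30 min break → 7 h 52 min
Sun: 8:13 AM–5:14 PM = 9 h 1 min; less 30 min break → 8 h 31 min
Total worked: 43 h 46 min = 43.77 h.
Threshold 40 h → overtime 3 h 46 min, regular 40 h 0 min.

Regular 40.00 hours, overtime 3.77 hours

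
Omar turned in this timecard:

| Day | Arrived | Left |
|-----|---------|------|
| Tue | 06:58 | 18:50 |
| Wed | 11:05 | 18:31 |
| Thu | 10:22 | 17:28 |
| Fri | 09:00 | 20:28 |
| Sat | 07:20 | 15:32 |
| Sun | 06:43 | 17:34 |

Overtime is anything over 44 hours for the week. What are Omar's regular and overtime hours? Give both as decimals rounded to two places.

Regular 44.00 hours, overtime 12.92 hours

Tue: 06:58–18:50 = 11 h 52 min
Wed: 11:05–18:31 = 7 h 26 min
Thu: 10:22–17:28 = 7 h 6 min
Fri: 09:00–20:28 = 11 h 28 min
Sat: 07:20–15:32 = 8 h 12 min
Sun: 06:43–17:34 = 10 h 51 min
Total worked: 56 h 55 min = 56.92 h.
Threshold 44 h → overtime 12 h 55 min, regular 44 h 0 min.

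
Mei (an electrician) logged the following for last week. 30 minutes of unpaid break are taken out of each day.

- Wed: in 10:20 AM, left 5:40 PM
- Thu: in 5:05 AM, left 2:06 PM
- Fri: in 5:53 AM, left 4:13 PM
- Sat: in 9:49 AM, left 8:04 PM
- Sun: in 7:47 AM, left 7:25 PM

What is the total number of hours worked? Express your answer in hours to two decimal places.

Wed: 10:20 AM–5:40 PM = 7 h 20 min; less 30 min break → 6 h 50 min
Thu: 5:05 AM–2:06 PM = 9 h 1 min; less 30 min break → 8 h 31 min
Fri: 5:53 AM–4:13 PM = 10 h 20 min; less 30 min break → 9 h 50 min
Sat: 9:49 AM–8:04 PM = 10 h 15 min; less 30 min break → 9 h 45 min
Sun: 7:47 AM–7:25 PM = 11 h 38 min; less 30 min break → 11 h 8 min
Total: 6 h 50 min + 8 h 31 min + 9 h 50 min + 9 h 45 min + 11 h 8 min = 46 h 4 min.

46.07 hours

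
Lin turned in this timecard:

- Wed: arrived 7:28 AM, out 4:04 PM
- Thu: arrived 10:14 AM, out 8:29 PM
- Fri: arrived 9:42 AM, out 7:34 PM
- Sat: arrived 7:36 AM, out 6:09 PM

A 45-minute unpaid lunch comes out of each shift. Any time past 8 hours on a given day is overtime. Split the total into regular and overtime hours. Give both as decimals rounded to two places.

Wed: 7:28 AM–4:04 PM = 8 h 36 min; less 45 min break → 7 h 51 min
Thu: 10:14 AM–8:29 PM = 10 h 15 min; less 45 min break → 9 h 30 min
Fri: 9:42 AM–7:34 PM = 9 h 52 min; less 45 min break → 9 h 7 min
Sat: 7:36 AM–6:09 PM = 10 h 33 min; less 45 min break → 9 h 48 min
Wed reg 7 h 51 min / OT 0 h 0 min; Thu reg 8 h 0 min / OT 1 h 30 min; Fri reg 8 h 0 min / OT 1 h 7 min; Sat reg 8 h 0 min / OT 1 h 48 min.
Totals: regular 31 h 51 min, overtime 4 h 25 min.

Regular 31.85 hours, overtime 4.42 hours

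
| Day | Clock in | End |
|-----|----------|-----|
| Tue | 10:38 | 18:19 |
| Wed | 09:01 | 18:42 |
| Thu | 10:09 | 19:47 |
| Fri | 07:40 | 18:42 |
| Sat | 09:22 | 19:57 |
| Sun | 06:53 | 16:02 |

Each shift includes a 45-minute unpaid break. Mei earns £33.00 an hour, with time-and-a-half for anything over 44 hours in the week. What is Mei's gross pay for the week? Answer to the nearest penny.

£1910.70

Tue: 10:38–18:19 = 7 h 41 min; less 45 min break → 6 h 56 min
Wed: 09:01–18:42 = 9 h 41 min; less 45 min break → 8 h 56 min
Thu: 10:09–19:47 = 9 h 38 min; less 45 min break → 8 h 53 min
Fri: 07:40–18:42 = 11 h 2 min; less 45 min break → 10 h 17 min
Sat: 09:22–19:57 = 10 h 35 min; less 45 min break → 9 h 50 min
Sun: 06:53–16:02 = 9 h 9 min; less 45 min break → 8 h 24 min
Total worked: 53 h 16 min = 3196 min.
Regular 44 h 0 min = 2640 min at £33.00/h; overtime 9 h 16 min = 556 min at £49.50/h.
Pay = (2640 × £33.00 + 556 × £49.50) ÷ 60 = £1910.70.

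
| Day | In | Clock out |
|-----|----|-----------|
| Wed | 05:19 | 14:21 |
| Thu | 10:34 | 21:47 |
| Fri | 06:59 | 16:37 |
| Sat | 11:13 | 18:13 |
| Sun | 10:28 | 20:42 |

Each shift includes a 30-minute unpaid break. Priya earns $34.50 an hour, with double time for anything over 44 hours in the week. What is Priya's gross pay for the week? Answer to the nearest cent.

Wed: 05:19–14:21 = 9 h 2 min; less 30 min break → 8 h 32 min
Thu: 10:34–21:47 = 11 h 13 min; less 30 min break → 10 h 43 min
Fri: 06:59–16:37 = 9 h 38 min; less 30 min break → 9 h 8 min
Sat: 11:13–18:13 = 7 h 0 min; less 30 min break → 6 h 30 min
Sun: 10:28–20:42 = 10 h 14 min; less 30 min break → 9 h 44 min
Total worked: 44 h 37 min = 2677 min.
Regular 44 h 0 min = 2640 min at $34.50/h; overtime 0 h 37 min = 37 min at $69.00/h.
Pay = (2640 × $34.50 + 37 × $69.00) ÷ 60 = $1560.55.

$1560.55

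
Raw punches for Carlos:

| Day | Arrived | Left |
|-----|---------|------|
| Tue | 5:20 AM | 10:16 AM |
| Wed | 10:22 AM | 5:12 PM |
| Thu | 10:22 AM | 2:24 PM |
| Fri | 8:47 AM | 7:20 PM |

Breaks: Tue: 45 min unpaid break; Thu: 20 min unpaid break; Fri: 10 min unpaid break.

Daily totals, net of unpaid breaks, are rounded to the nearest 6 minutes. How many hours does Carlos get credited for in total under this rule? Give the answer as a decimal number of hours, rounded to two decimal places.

25.10 hours

Tue: 5:20 AM–10:16 AM = 4 h 56 min − 45 min = 4 h 11 min → rounds to 4 h 12 min
Wed: 10:22 AM–5:12 PM = 6 h 50 min → rounds to 6 h 48 min
Thu: 10:22 AM–2:24 PM = 4 h 2 min − 20 min = 3 h 42 min → rounds to 3 h 42 min
Fri: 8:47 AM–7:20 PM = 10 h 33 min − 10 min = 10 h 23 min → rounds to 10 h 24 min
Total credited: 25 h 6 min.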